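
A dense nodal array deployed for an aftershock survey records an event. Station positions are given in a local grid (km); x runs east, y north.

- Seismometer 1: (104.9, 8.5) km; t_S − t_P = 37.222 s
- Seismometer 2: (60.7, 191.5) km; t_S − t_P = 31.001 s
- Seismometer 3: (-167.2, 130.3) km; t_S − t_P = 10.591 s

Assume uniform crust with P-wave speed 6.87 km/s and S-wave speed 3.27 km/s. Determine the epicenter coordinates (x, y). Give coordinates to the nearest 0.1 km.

Distance from S−P lag: d = Δt · v_P v_S / (v_P − v_S) = Δt · (6.87·3.27)/(6.87−3.27) ≈ 6.2402·Δt.
So d_Seismometer 1 = 232.27, d_Seismometer 2 = 193.45, d_Seismometer 3 = 66.09 km.
Circle about each station: (x − 104.9)² + (y − 8.5)² = 232.27²; (x − 60.7)² + (y − 191.5)² = 193.45²; (x + 167.2)² + (y − 130.3)² = 66.09².
Subtracting pairs of circle equations eliminates x²+y² and gives linear equations (the radical axes):
-88.4 x + 366.0 y = 45806.93
-544.2 x + 243.6 y = 83439.13
Solving the 2×2 system: x ≈ -109.1, y ≈ 98.8 km.

-109.1 km east, 98.8 km north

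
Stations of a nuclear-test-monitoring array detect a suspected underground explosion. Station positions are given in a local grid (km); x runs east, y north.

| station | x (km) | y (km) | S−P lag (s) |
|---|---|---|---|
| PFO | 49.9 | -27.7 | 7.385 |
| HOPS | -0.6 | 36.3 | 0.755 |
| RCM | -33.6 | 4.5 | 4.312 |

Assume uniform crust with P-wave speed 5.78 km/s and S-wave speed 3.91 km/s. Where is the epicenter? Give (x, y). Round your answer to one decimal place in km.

Distance from S−P lag: d = Δt · v_P v_S / (v_P − v_S) = Δt · (5.78·3.91)/(5.78−3.91) ≈ 12.0855·Δt.
So d_PFO = 89.25, d_HOPS = 9.12, d_RCM = 52.11 km.
Circle about each station: (x − 49.9)² + (y + 27.7)² = 89.25²; (x + 0.6)² + (y − 36.3)² = 9.12²; (x + 33.6)² + (y − 4.5)² = 52.11².
Subtracting the PFO equation from the HOPS and RCM equations removes the quadratic terms:
-101.0 x + 128.0 y = 5943.14
-167.0 x + 64.4 y = 3142.02
Solving the 2×2 system: x ≈ -1.3, y ≈ 45.4 km.
Check against PFO (with the unrounded x, y): √((x − 49.9)²+(y + 27.7)²) = 89.25 ≈ 89.25 km. ✓

(-1.3, 45.4)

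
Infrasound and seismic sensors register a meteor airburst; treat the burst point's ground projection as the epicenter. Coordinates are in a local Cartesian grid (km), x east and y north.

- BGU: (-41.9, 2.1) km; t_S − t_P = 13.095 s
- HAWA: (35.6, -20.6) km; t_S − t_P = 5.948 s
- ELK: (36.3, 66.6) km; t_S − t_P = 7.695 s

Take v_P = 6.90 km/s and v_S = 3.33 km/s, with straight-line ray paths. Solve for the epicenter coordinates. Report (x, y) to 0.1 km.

41.0 km east, 17.3 km north

Distance from S−P lag: d = Δt · v_P v_S / (v_P − v_S) = Δt · (6.90·3.33)/(6.90−3.33) ≈ 6.4361·Δt.
So d_BGU = 84.28, d_HAWA = 38.28, d_ELK = 49.53 km.
Circle about each station: (x + 41.9)² + (y − 2.1)² = 84.28²; (x − 35.6)² + (y + 20.6)² = 38.28²; (x − 36.3)² + (y − 66.6)² = 49.53².
Subtracting pairs of circle equations eliminates x²+y² and gives linear equations (the radical axes):
155.0 x − 45.4 y = 5569.46
156.4 x + 129.0 y = 8643.13
Solving the 2×2 system: x ≈ 41.0, y ≈ 17.3 km.
Check against BGU (with the unrounded x, y): √((x + 41.9)²+(y − 2.1)²) = 84.28 ≈ 84.28 km. ✓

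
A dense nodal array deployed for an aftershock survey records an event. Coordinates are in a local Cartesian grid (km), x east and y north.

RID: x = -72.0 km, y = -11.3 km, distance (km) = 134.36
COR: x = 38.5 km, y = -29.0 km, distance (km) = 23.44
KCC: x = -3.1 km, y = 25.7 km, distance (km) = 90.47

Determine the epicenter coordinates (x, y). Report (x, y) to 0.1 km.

Circle about each station: (x + 72.0)² + (y + 11.3)² = 134.36²; (x − 38.5)² + (y + 29.0)² = 23.44²; (x + 3.1)² + (y − 25.7)² = 90.47².
Subtracting pairs of circle equations eliminates x²+y² and gives linear equations (the radical axes):
221.0 x − 35.4 y = 14514.74
137.8 x + 74.0 y = 5226.20
Solving the 2×2 system: x ≈ 59.3, y ≈ -39.8 km.

(59.3, -39.8)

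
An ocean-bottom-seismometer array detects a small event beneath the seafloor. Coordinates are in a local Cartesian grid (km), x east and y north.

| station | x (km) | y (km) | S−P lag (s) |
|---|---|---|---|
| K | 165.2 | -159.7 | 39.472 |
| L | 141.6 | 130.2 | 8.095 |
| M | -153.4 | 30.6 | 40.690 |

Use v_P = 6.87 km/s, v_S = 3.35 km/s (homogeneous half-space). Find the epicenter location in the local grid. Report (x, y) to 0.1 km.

(105.6, 91.4)

Distance from S−P lag: d = Δt · v_P v_S / (v_P − v_S) = Δt · (6.87·3.35)/(6.87−3.35) ≈ 6.5382·Δt.
So d_K = 258.08, d_L = 52.93, d_M = 266.04 km.
Circle about each station: (x − 165.2)² + (y + 159.7)² = 258.08²; (x − 141.6)² + (y − 130.2)² = 52.93²; (x + 153.4)² + (y − 30.6)² = 266.04².
Subtracting pairs of circle equations eliminates x²+y² and gives linear equations (the radical axes):
-47.2 x + 579.8 y = 48011.17
-637.2 x + 380.6 y = -32499.21
Solving the 2×2 system: x ≈ 105.6, y ≈ 91.4 km.
Check against K (with the unrounded x, y): √((x − 165.2)²+(y + 159.7)²) = 258.08 ≈ 258.08 km. ✓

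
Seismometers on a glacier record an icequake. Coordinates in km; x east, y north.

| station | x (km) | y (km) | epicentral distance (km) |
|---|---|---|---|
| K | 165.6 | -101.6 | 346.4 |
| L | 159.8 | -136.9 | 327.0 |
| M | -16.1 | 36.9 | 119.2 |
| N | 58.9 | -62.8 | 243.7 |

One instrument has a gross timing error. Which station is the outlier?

L

Solve using three stations at a time. Using K, M, N (subtract circle equations pairwise → linear system) gives (x, y) ≈ (-96.4, 125.0).
Distances from that point to each station vs reported:
  K: calculated 346.4 vs reported 346.4 → residual 0.0 km
  L: calculated 366.4 vs reported 327.0 → residual 39.4 km
  M: calculated 119.2 vs reported 119.2 → residual 0.0 km
  N: calculated 243.7 vs reported 243.7 → residual 0.0 km
K, M, N are mutually consistent (residuals ≈ 0); L is off by 39.4 km.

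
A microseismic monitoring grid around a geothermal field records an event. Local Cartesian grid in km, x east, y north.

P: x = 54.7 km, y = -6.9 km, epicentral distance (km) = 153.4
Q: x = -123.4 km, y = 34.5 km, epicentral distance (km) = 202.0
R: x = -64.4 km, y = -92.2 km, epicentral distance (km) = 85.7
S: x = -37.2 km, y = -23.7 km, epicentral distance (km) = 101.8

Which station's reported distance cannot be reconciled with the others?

Solve using three stations at a time. Using Q, R, S (subtract circle equations pairwise → linear system) gives (x, y) ≈ (19.7, -108.0).
Distances from that point to each station vs reported:
  P: calculated 107.0 vs reported 153.4 → residual 46.4 km
  Q: calculated 202.0 vs reported 202.0 → residual 0.0 km
  R: calculated 85.6 vs reported 85.7 → residual 0.1 km
  S: calculated 101.7 vs reported 101.8 → residual 0.1 km
Q, R, S are mutually consistent (residuals ≈ 0); P is off by 46.4 km.

P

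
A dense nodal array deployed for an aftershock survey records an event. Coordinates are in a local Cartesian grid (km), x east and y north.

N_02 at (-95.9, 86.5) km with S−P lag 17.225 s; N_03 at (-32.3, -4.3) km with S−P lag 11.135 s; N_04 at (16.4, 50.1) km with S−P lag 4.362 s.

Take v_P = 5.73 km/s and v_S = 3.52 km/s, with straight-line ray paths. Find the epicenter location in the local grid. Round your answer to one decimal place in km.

(56.0, 46.0)

Distance from S−P lag: d = Δt · v_P v_S / (v_P − v_S) = Δt · (5.73·3.52)/(5.73−3.52) ≈ 9.1265·Δt.
So d_N_02 = 157.20, d_N_03 = 101.62, d_N_04 = 39.81 km.
Circle about each station: (x + 95.9)² + (y − 86.5)² = 157.20²; (x + 32.3)² + (y + 4.3)² = 101.62²; (x − 16.4)² + (y − 50.1)² = 39.81².
Subtracting pairs of circle equations eliminates x²+y² and gives linear equations (the radical axes):
127.2 x − 181.6 y = -1232.06
224.6 x − 72.8 y = 9226.91
Solving the 2×2 system: x ≈ 56.0, y ≈ 46.0 km.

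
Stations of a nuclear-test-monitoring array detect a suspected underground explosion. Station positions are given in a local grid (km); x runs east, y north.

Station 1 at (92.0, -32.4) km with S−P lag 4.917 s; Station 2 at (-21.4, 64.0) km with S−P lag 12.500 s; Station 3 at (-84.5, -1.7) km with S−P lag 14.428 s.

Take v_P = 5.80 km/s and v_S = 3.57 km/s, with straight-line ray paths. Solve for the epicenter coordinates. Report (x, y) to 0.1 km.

Distance from S−P lag: d = Δt · v_P v_S / (v_P − v_S) = Δt · (5.80·3.57)/(5.80−3.57) ≈ 9.2852·Δt.
So d_Station 1 = 45.66, d_Station 2 = 116.07, d_Station 3 = 133.97 km.
Circle about each station: (x − 92.0)² + (y + 32.4)² = 45.66²; (x + 21.4)² + (y − 64.0)² = 116.07²; (x + 84.5)² + (y + 1.7)² = 133.97².
Subtracting pairs of circle equations eliminates x²+y² and gives linear equations (the radical axes):
-226.8 x + 192.8 y = -16347.21
-353.0 x + 61.4 y = -18233.75
Solving the 2×2 system: x ≈ 46.4, y ≈ -30.2 km.
Check against Station 1 (with the unrounded x, y): √((x − 92.0)²+(y + 32.4)²) = 45.65 ≈ 45.66 km. ✓

x ≈ 46.4 km, y ≈ -30.2 km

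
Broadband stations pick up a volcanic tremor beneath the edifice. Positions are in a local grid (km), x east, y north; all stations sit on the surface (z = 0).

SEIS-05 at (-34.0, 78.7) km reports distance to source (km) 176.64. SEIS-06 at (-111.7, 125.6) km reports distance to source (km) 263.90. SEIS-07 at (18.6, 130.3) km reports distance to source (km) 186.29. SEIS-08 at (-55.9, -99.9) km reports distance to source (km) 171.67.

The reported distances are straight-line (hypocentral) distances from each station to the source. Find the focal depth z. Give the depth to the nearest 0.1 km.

Each station gives a sphere (x−x_i)² + (y−y_i)² + z² = d_i² (stations at z=0).
Subtracting the SEIS-05 sphere from SEIS-06 and SEIS-07: z² cancels, leaving linear equations in x and y:
-155.4 x + 93.8 y = -17538.96
105.2 x + 103.2 y = 6472.09
Solving: x ≈ 93.306, y ≈ -32.401 km (keep extra digits for the depth step; rounded: 93.3, -32.4).
Then from the SEIS-05 sphere: z² = 176.64² − (x + 34.0)² − (y − 78.7)² with x = 93.306, y = -32.401, so z ≈ 51.492 ≈ 51.5 km.

depth ≈ 51.5 km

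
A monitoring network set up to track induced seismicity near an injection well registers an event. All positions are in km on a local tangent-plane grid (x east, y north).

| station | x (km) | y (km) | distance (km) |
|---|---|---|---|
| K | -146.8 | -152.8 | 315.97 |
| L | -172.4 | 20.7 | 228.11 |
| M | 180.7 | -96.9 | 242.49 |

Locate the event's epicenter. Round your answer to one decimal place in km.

Circle about each station: (x + 146.8)² + (y + 152.8)² = 315.97²; (x + 172.4)² + (y − 20.7)² = 228.11²; (x − 180.7)² + (y + 96.9)² = 242.49².
Subtracting the K equation from the L and M equations removes the quadratic terms:
-51.2 x + 347.0 y = 33055.04
655.0 x + 111.8 y = 38179.66
Solving the 2×2 system: x ≈ 41.0, y ≈ 101.3 km.
Check against K (with the unrounded x, y): √((x + 146.8)²+(y + 152.8)²) = 315.97 ≈ 315.97 km. ✓

x ≈ 41.0 km, y ≈ 101.3 km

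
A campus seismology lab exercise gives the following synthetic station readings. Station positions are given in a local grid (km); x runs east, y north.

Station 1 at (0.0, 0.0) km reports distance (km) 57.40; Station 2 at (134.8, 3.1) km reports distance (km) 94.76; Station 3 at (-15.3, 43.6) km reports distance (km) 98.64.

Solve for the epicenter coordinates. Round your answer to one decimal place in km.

Circle about each station: x² + y² = 57.40²; (x − 134.8)² + (y − 3.1)² = 94.76²; (x + 15.3)² + (y − 43.6)² = 98.64².
Subtracting the Station 1 equation from the Station 2 and Station 3 equations removes the quadratic terms:
269.6 x + 6.2 y = 12495.95
-30.6 x + 87.2 y = -4300.04
Solving the 2×2 system: x ≈ 47.1, y ≈ -32.8 km.

x ≈ 47.1 km, y ≈ -32.8 km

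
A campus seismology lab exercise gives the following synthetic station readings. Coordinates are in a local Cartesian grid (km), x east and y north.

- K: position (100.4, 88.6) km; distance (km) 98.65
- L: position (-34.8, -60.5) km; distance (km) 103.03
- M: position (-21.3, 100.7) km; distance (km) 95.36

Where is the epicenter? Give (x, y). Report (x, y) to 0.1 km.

x ≈ 29.5 km, y ≈ 20.0 km

Circle about each station: (x − 100.4)² + (y − 88.6)² = 98.65²; (x + 34.8)² + (y + 60.5)² = 103.03²; (x + 21.3)² + (y − 100.7)² = 95.36².
Subtracting pairs of circle equations eliminates x²+y² and gives linear equations (the radical axes):
-270.4 x − 298.2 y = -13942.19
-243.4 x + 24.2 y = -6697.65
Solving the 2×2 system: x ≈ 29.5, y ≈ 20.0 km.
Check against K (with the unrounded x, y): √((x − 100.4)²+(y − 88.6)²) = 98.65 ≈ 98.65 km. ✓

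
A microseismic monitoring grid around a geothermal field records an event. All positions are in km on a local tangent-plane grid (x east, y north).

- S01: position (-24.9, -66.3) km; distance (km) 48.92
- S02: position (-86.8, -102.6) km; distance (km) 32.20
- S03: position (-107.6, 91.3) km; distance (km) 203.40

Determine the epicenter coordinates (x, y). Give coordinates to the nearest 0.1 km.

Circle about each station: (x + 24.9)² + (y + 66.3)² = 48.92²; (x + 86.8)² + (y + 102.6)² = 32.20²; (x + 107.6)² + (y − 91.3)² = 203.40².
Subtracting the S01 equation from the S02 and S03 equations removes the quadratic terms:
-123.8 x − 72.6 y = 14401.63
-165.4 x + 315.2 y = -24080.64
Solving the 2×2 system: x ≈ -54.7, y ≈ -105.1 km.
Check against S01 (with the unrounded x, y): √((x + 24.9)²+(y + 66.3)²) = 48.92 ≈ 48.92 km. ✓

(-54.7, -105.1)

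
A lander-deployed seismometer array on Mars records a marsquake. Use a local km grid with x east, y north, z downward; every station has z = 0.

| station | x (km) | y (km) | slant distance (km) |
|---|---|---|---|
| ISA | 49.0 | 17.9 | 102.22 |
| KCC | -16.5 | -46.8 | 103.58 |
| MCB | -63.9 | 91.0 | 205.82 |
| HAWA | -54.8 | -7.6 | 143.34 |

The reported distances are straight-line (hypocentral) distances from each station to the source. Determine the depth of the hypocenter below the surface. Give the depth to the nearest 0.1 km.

Each station gives a sphere (x−x_i)² + (y−y_i)² + z² = d_i² (stations at z=0).
Subtracting the ISA sphere from KCC and MCB: z² cancels, leaving linear equations in x and y:
-131.0 x − 129.4 y = -538.81
-225.8 x + 146.2 y = -22270.14
Solving: x ≈ 61.205, y ≈ -57.798 km (keep extra digits for the depth step; rounded: 61.2, -57.8).
Then from the ISA sphere: z² = 102.22² − (x − 49.0)² − (y − 17.9)² with x = 61.205, y = -57.798, so z ≈ 67.600 ≈ 67.6 km.
Check against HAWA (with the unrounded solution): distance 143.34 ≈ 143.34 km. ✓

67.6 km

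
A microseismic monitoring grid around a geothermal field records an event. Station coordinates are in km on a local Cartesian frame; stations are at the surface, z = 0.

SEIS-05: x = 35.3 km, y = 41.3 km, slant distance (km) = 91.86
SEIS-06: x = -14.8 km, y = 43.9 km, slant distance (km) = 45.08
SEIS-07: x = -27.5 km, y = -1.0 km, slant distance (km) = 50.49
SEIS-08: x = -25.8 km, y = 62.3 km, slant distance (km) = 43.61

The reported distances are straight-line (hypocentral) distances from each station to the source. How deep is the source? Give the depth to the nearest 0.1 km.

Each station gives a sphere (x−x_i)² + (y−y_i)² + z² = d_i² (stations at z=0).
Subtracting the SEIS-05 sphere from SEIS-06 and SEIS-07: z² cancels, leaving linear equations in x and y:
-100.2 x + 5.2 y = 5600.52
-125.6 x − 84.6 y = 3694.49
Solving: x ≈ -53.999, y ≈ 36.499 km (keep extra digits for the depth step; rounded: -54.0, 36.5).
Then from the SEIS-05 sphere: z² = 91.86² − (x − 35.3)² − (y − 41.3)² with x = -53.999, y = 36.499, so z ≈ 20.998 ≈ 21.0 km.

depth ≈ 21.0 km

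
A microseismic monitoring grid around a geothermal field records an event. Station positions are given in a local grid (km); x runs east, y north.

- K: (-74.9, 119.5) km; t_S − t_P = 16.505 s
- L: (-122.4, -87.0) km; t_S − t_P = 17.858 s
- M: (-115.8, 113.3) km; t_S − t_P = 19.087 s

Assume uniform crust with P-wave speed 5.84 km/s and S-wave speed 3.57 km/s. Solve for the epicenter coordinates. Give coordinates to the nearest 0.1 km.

Distance from S−P lag: d = Δt · v_P v_S / (v_P − v_S) = Δt · (5.84·3.57)/(5.84−3.57) ≈ 9.1845·Δt.
So d_K = 151.59, d_L = 164.02, d_M = 175.30 km.
Circle about each station: (x + 74.9)² + (y − 119.5)² = 151.59²; (x + 122.4)² + (y + 87.0)² = 164.02²; (x + 115.8)² + (y − 113.3)² = 175.30².
Subtracting the K equation from the L and M equations removes the quadratic terms:
-95.0 x − 413.0 y = -1262.53
-81.8 x − 12.4 y = -1394.29
Solving the 2×2 system: x ≈ 17.2, y ≈ -0.9 km.
Check against K (with the unrounded x, y): √((x + 74.9)²+(y − 119.5)²) = 151.57 ≈ 151.59 km. ✓

x ≈ 17.2 km, y ≈ -0.9 km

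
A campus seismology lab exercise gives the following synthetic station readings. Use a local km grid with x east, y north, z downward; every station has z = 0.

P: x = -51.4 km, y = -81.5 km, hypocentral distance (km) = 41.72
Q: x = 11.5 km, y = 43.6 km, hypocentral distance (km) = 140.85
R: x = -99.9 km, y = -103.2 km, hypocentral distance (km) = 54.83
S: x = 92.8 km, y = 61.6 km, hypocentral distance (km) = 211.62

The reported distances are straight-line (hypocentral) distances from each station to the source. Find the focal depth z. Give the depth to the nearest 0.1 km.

depth ≈ 28.7 km

Each station gives a sphere (x−x_i)² + (y−y_i)² + z² = d_i² (stations at z=0).
Subtracting the P sphere from Q and R: z² cancels, leaving linear equations in x and y:
125.8 x + 250.2 y = -25349.16
-97.0 x − 43.4 y = 10080.27
Solving: x ≈ -75.596, y ≈ -63.306 km (keep extra digits for the depth step; rounded: -75.6, -63.3).
Then from the P sphere: z² = 41.72² − (x + 51.4)² − (y + 81.5)² with x = -75.596, y = -63.306, so z ≈ 28.707 ≈ 28.7 km.
Check against S (with the unrounded solution): distance 211.62 ≈ 211.62 km. ✓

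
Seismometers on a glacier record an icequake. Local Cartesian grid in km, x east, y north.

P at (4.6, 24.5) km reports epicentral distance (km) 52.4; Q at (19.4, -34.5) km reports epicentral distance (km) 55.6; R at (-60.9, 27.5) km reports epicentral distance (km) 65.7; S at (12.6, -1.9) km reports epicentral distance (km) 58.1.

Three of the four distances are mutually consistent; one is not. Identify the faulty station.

Solve using three stations at a time. Using Q, R, S (subtract circle equations pairwise → linear system) gives (x, y) ≈ (-36.3, -33.5).
Distances from that point to each station vs reported:
  P: calculated 70.9 vs reported 52.4 → residual 18.5 km
  Q: calculated 55.7 vs reported 55.6 → residual 0.1 km
  R: calculated 65.8 vs reported 65.7 → residual 0.1 km
  S: calculated 58.2 vs reported 58.1 → residual 0.1 km
Q, R, S are mutually consistent (residuals ≈ 0); P is off by 18.5 km.

P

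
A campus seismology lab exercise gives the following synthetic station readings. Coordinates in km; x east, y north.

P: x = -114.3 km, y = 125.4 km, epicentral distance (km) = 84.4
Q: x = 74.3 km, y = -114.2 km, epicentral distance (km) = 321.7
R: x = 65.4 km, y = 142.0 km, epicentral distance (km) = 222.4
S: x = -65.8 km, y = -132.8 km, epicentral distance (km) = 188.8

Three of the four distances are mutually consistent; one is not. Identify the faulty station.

Q

Solve using three stations at a time. Using P, R, S (subtract circle equations pairwise → linear system) gives (x, y) ≈ (-133.9, 43.3).
Distances from that point to each station vs reported:
  P: calculated 84.4 vs reported 84.4 → residual 0.0 km
  Q: calculated 261.1 vs reported 321.7 → residual 60.6 km
  R: calculated 222.4 vs reported 222.4 → residual 0.0 km
  S: calculated 188.8 vs reported 188.8 → residual 0.0 km
P, R, S are mutually consistent (residuals ≈ 0); Q is off by 60.6 km.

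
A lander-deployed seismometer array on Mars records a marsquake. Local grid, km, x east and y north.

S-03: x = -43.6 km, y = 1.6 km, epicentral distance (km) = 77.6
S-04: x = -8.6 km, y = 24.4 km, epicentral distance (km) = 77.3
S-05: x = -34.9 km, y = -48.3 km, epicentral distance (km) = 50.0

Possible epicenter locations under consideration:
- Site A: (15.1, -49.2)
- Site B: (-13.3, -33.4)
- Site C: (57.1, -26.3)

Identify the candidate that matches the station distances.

For each candidate, compare |candidate − station| to the reported distance:
Site A: residuals S-03 0.0, S-04 0.0, S-05 0.0 → max 0.0 km
Site B: residuals S-03 31.3, S-04 19.3, S-05 23.8 → max 31.3 km
Site C: residuals S-03 26.9, S-04 5.7, S-05 44.6 → max 44.6 km
Only Site A has all residuals ≈ 0.

Site A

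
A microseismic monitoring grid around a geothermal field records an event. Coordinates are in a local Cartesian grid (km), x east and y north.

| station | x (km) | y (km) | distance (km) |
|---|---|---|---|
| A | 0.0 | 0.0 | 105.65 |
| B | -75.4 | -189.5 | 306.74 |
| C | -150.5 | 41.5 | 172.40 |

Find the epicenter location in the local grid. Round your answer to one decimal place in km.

x ≈ 9.7 km, y ≈ 105.2 km

Circle about each station: x² + y² = 105.65²; (x + 75.4)² + (y + 189.5)² = 306.74²; (x + 150.5)² + (y − 41.5)² = 172.40².
Subtracting the A equation from the B and C equations removes the quadratic terms:
-150.8 x − 379.0 y = -41332.10
-301.0 x + 83.0 y = 5812.66
Solving the 2×2 system: x ≈ 9.7, y ≈ 105.2 km.
Check against A (with the unrounded x, y): √(x²+y²) = 105.64 ≈ 105.65 km. ✓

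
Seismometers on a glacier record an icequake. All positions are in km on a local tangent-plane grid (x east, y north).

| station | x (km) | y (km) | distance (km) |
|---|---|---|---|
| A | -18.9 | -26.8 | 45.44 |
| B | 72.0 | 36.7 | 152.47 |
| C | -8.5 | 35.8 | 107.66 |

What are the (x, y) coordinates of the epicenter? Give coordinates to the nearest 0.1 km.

(-39.5, -67.3)

Circle about each station: (x + 18.9)² + (y + 26.8)² = 45.44²; (x − 72.0)² + (y − 36.7)² = 152.47²; (x + 8.5)² + (y − 35.8)² = 107.66².
Subtracting the A equation from the B and C equations removes the quadratic terms:
181.8 x + 127.0 y = -15726.87
20.8 x + 125.2 y = -9247.44
Solving the 2×2 system: x ≈ -39.5, y ≈ -67.3 km.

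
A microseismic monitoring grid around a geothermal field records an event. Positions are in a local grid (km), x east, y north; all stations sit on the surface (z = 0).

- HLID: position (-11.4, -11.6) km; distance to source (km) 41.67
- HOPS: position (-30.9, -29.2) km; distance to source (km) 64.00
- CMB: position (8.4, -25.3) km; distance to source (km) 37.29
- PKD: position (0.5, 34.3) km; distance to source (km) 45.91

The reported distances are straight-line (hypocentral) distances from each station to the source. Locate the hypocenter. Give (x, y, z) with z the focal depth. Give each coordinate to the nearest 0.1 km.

x ≈ 20.4 km, y ≈ 0.6 km, depth ≈ 24.0 km

Each station gives a sphere (x−x_i)² + (y−y_i)² + z² = d_i² (stations at z=0).
Subtracting the HLID sphere from HOPS and CMB: z² cancels, leaving linear equations in x and y:
-39.0 x − 35.2 y = -816.68
39.6 x − 27.4 y = 791.97
Solving: x ≈ 20.408, y ≈ 0.590 km (keep extra digits for the depth step; rounded: 20.4, 0.6).
Then from the HLID sphere: z² = 41.67² − (x + 11.4)² − (y + 11.6)² with x = 20.408, y = 0.590, so z ≈ 24.001 ≈ 24.0 km.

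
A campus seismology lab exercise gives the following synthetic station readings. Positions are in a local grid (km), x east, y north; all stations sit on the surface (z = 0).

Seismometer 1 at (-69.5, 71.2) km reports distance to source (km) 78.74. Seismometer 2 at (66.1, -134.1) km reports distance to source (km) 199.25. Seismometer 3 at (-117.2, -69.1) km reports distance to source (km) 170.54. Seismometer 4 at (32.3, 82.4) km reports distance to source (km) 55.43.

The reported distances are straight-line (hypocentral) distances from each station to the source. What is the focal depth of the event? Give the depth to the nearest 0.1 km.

Each station gives a sphere (x−x_i)² + (y−y_i)² + z² = d_i² (stations at z=0).
Subtracting the Seismometer 1 sphere from Seismometer 2 and Seismometer 3: z² cancels, leaving linear equations in x and y:
271.2 x − 410.6 y = -21048.24
-95.4 x − 280.6 y = -14272.94
Solving: x ≈ -0.396, y ≈ 51.000 km (keep extra digits for the depth step; rounded: -0.4, 51.0).
Then from the Seismometer 1 sphere: z² = 78.74² − (x + 69.5)² − (y − 71.2)² with x = -0.396, y = 51.000, so z ≈ 31.884 ≈ 31.9 km.

depth ≈ 31.9 km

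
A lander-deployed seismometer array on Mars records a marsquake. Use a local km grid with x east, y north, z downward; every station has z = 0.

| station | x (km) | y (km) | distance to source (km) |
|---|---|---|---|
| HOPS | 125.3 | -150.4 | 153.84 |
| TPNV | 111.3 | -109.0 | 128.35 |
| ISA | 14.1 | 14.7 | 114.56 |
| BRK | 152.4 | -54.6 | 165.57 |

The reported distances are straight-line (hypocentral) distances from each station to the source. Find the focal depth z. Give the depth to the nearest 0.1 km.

depth ≈ 58.5 km

Each station gives a sphere (x−x_i)² + (y−y_i)² + z² = d_i² (stations at z=0).
Subtracting the HOPS sphere from TPNV and ISA: z² cancels, leaving linear equations in x and y:
-28.0 x + 82.8 y = -6858.54
-222.4 x + 330.2 y = -27362.60
Solving: x ≈ 0.102, y ≈ -82.798 km (keep extra digits for the depth step; rounded: 0.1, -82.8).
Then from the HOPS sphere: z² = 153.84² − (x − 125.3)² − (y + 150.4)² with x = 0.102, y = -82.798, so z ≈ 58.499 ≈ 58.5 km.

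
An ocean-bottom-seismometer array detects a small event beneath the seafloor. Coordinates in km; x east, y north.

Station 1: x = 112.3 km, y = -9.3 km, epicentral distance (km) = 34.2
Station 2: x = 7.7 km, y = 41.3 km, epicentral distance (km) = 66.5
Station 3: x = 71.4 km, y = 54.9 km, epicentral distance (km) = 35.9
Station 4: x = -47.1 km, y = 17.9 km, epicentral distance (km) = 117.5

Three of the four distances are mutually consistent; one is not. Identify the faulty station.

Solve using three stations at a time. Using Station 2, Station 3, Station 4 (subtract circle equations pairwise → linear system) gives (x, y) ≈ (70.3, 19.4).
Distances from that point to each station vs reported:
  Station 1: calculated 50.9 vs reported 34.2 → residual 16.7 km
  Station 2: calculated 66.3 vs reported 66.5 → residual 0.2 km
  Station 3: calculated 35.5 vs reported 35.9 → residual 0.4 km
  Station 4: calculated 117.4 vs reported 117.5 → residual 0.1 km
Station 2, Station 3, Station 4 are mutually consistent (residuals ≈ 0); Station 1 is off by 16.7 km.

Station 1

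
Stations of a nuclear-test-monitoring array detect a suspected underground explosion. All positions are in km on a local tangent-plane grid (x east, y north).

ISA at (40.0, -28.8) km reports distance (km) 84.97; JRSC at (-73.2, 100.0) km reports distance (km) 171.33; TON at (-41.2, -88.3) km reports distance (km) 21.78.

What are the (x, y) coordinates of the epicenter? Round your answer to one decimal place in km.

-35.8 km east, -67.2 km north

Circle about each station: (x − 40.0)² + (y + 28.8)² = 84.97²; (x + 73.2)² + (y − 100.0)² = 171.33²; (x + 41.2)² + (y + 88.3)² = 21.78².
Subtracting the ISA equation from the JRSC and TON equations removes the quadratic terms:
-226.4 x + 257.6 y = -9205.27
-162.4 x − 119.0 y = 13810.42
Solving the 2×2 system: x ≈ -35.8, y ≈ -67.2 km.
Check against ISA (with the unrounded x, y): √((x − 40.0)²+(y + 28.8)²) = 84.97 ≈ 84.97 km. ✓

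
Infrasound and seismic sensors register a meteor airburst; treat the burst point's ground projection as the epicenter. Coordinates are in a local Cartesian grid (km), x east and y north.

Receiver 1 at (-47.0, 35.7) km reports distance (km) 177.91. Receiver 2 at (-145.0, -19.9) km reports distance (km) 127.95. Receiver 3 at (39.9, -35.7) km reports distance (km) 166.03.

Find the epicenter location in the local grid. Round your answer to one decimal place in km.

(-92.1, -136.4)

Circle about each station: (x + 47.0)² + (y − 35.7)² = 177.91²; (x + 145.0)² + (y + 19.9)² = 127.95²; (x − 39.9)² + (y + 35.7)² = 166.03².
Subtracting the Receiver 1 equation from the Receiver 2 and Receiver 3 equations removes the quadratic terms:
-196.0 x − 111.2 y = 33218.29
173.8 x − 142.8 y = 3469.02
Solving the 2×2 system: x ≈ -92.1, y ≈ -136.4 km.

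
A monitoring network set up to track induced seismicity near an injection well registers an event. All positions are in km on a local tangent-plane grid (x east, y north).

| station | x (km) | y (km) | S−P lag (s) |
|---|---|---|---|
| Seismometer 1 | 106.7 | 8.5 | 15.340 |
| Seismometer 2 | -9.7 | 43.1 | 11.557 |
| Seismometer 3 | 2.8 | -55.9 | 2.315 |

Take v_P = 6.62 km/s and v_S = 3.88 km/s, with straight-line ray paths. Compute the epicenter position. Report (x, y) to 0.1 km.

-16.9 km east, -65.0 km north

Distance from S−P lag: d = Δt · v_P v_S / (v_P − v_S) = Δt · (6.62·3.88)/(6.62−3.88) ≈ 9.3743·Δt.
So d_Seismometer 1 = 143.80, d_Seismometer 2 = 108.34, d_Seismometer 3 = 21.70 km.
Circle about each station: (x − 106.7)² + (y − 8.5)² = 143.80²; (x + 9.7)² + (y − 43.1)² = 108.34²; (x − 2.8)² + (y + 55.9)² = 21.70².
Subtracting the Seismometer 1 equation from the Seismometer 2 and Seismometer 3 equations removes the quadratic terms:
-232.8 x + 69.2 y = -564.56
-207.8 x − 128.8 y = 11883.06
Solving the 2×2 system: x ≈ -16.9, y ≈ -65.0 km.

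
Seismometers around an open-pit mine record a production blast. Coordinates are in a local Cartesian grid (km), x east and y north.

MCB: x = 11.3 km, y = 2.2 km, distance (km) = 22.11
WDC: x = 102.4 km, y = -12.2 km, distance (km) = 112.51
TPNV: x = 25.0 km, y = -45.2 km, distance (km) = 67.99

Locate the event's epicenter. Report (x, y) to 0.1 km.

x ≈ -6.8 km, y ≈ 14.9 km

Circle about each station: (x − 11.3)² + (y − 2.2)² = 22.11²; (x − 102.4)² + (y + 12.2)² = 112.51²; (x − 25.0)² + (y + 45.2)² = 67.99².
Subtracting the MCB equation from the WDC and TPNV equations removes the quadratic terms:
182.2 x − 28.8 y = -1667.58
27.4 x − 94.8 y = -1598.28
Solving the 2×2 system: x ≈ -6.8, y ≈ 14.9 km.
Check against MCB (with the unrounded x, y): √((x − 11.3)²+(y − 2.2)²) = 22.11 ≈ 22.11 km. ✓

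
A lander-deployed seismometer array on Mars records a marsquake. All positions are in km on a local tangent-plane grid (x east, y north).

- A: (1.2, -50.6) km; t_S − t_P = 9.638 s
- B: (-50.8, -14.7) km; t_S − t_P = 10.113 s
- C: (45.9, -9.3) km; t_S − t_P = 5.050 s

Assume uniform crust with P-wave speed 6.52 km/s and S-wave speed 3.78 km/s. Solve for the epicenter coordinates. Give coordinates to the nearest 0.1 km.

(27.2, 32.1)

Distance from S−P lag: d = Δt · v_P v_S / (v_P − v_S) = Δt · (6.52·3.78)/(6.52−3.78) ≈ 8.9947·Δt.
So d_A = 86.69, d_B = 90.96, d_C = 45.42 km.
Circle about each station: (x − 1.2)² + (y + 50.6)² = 86.69²; (x + 50.8)² + (y + 14.7)² = 90.96²; (x − 45.9)² + (y + 9.3)² = 45.42².
Subtracting the A equation from the B and C equations removes the quadratic terms:
-104.0 x + 71.8 y = -523.64
89.4 x + 82.6 y = 5083.68
Solving the 2×2 system: x ≈ 27.2, y ≈ 32.1 km.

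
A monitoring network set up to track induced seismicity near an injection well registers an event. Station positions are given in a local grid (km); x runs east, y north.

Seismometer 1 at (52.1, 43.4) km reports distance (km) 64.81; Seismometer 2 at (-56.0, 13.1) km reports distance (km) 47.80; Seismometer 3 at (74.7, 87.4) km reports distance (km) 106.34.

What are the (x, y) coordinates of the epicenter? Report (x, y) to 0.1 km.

(-9.0, 21.8)

Circle about each station: (x − 52.1)² + (y − 43.4)² = 64.81²; (x + 56.0)² + (y − 13.1)² = 47.80²; (x − 74.7)² + (y − 87.4)² = 106.34².
Subtracting the Seismometer 1 equation from the Seismometer 2 and Seismometer 3 equations removes the quadratic terms:
-216.2 x − 60.6 y = 625.14
45.2 x + 88.0 y = 1513.02
Solving the 2×2 system: x ≈ -9.0, y ≈ 21.8 km.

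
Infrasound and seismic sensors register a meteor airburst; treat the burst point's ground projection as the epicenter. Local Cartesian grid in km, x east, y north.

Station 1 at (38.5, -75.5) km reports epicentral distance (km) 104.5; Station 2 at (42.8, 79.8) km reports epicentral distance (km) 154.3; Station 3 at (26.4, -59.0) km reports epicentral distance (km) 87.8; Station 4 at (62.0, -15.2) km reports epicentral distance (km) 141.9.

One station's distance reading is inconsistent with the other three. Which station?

Station 4

Solve using three stations at a time. Using Station 1, Station 2, Station 3 (subtract circle equations pairwise → linear system) gives (x, y) ≈ (-58.5, -36.6).
Distances from that point to each station vs reported:
  Station 1: calculated 104.5 vs reported 104.5 → residual 0.0 km
  Station 2: calculated 154.3 vs reported 154.3 → residual 0.0 km
  Station 3: calculated 87.8 vs reported 87.8 → residual 0.0 km
  Station 4: calculated 122.3 vs reported 141.9 → residual 19.6 km
Station 1, Station 2, Station 3 are mutually consistent (residuals ≈ 0); Station 4 is off by 19.6 km.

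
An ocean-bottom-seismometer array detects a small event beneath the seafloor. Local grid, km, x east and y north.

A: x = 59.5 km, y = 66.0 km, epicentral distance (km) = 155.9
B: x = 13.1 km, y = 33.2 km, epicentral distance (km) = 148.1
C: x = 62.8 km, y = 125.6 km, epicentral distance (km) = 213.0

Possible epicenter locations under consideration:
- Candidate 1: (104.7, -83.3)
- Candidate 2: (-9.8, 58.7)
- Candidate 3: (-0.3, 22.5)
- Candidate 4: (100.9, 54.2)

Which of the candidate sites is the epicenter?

For each candidate, compare |candidate − station| to the reported distance:
Candidate 1: residuals A 0.1, B 0.1, C 0.1 → max 0.1 km
Candidate 2: residuals A 86.2, B 113.8, C 114.3 → max 114.3 km
Candidate 3: residuals A 82.0, B 131.0, C 92.1 → max 131.0 km
Candidate 4: residuals A 112.9, B 57.8, C 132.1 → max 132.1 km
Only Candidate 1 has all residuals ≈ 0.

Candidate 1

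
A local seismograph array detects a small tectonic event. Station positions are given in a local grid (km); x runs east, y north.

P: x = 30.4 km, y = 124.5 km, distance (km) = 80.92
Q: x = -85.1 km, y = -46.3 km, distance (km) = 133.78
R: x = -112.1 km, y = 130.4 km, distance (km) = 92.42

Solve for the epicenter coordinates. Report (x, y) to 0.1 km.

-35.9 km east, 78.1 km north

Circle about each station: (x − 30.4)² + (y − 124.5)² = 80.92²; (x + 85.1)² + (y + 46.3)² = 133.78²; (x + 112.1)² + (y − 130.4)² = 92.42².
Subtracting pairs of circle equations eliminates x²+y² and gives linear equations (the radical axes):
-231.0 x − 341.6 y = -18387.75
-285.0 x + 11.8 y = 11152.75
Solving the 2×2 system: x ≈ -35.9, y ≈ 78.1 km.
Check against P (with the unrounded x, y): √((x − 30.4)²+(y − 124.5)²) = 80.92 ≈ 80.92 km. ✓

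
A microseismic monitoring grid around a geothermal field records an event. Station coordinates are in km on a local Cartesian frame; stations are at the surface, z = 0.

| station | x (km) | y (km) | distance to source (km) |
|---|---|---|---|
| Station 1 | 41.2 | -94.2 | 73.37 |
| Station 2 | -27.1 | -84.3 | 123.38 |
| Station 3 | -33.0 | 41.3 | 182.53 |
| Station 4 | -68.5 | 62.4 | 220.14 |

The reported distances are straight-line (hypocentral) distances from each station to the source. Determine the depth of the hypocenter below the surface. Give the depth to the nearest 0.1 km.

z ≈ 62.5 km

Each station gives a sphere (x−x_i)² + (y−y_i)² + z² = d_i² (stations at z=0).
Subtracting the Station 1 sphere from Station 2 and Station 3: z² cancels, leaving linear equations in x and y:
-136.6 x + 19.8 y = -12569.65
-148.4 x + 271.0 y = -35710.43
Solving: x ≈ 79.204, y ≈ -88.400 km (keep extra digits for the depth step; rounded: 79.2, -88.4).
Then from the Station 1 sphere: z² = 73.37² − (x − 41.2)² − (y + 94.2)² with x = 79.204, y = -88.400, so z ≈ 62.492 ≈ 62.5 km.
Check against Station 4 (with the unrounded solution): distance 220.14 ≈ 220.14 km. ✓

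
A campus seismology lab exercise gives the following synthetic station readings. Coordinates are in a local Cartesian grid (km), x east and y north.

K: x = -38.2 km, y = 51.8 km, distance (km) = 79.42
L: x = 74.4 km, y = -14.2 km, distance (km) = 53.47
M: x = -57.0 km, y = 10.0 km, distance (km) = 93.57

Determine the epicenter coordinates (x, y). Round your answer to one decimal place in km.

35.7 km east, 22.7 km north

Circle about each station: (x + 38.2)² + (y − 51.8)² = 79.42²; (x − 74.4)² + (y + 14.2)² = 53.47²; (x + 57.0)² + (y − 10.0)² = 93.57².
Subtracting the K equation from the L and M equations removes the quadratic terms:
225.2 x − 132.0 y = 5043.02
-37.6 x − 83.6 y = -3241.29
Solving the 2×2 system: x ≈ 35.7, y ≈ 22.7 km.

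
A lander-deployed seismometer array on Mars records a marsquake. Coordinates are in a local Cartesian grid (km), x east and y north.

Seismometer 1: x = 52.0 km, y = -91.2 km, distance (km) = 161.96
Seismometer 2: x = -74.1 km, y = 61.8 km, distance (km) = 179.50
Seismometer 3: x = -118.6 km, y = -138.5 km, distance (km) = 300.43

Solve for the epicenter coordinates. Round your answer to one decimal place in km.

Circle about each station: (x − 52.0)² + (y + 91.2)² = 161.96²; (x + 74.1)² + (y − 61.8)² = 179.50²; (x + 118.6)² + (y + 138.5)² = 300.43².
Subtracting pairs of circle equations eliminates x²+y² and gives linear equations (the radical axes):
-252.2 x + 306.0 y = -7700.60
-341.2 x − 94.6 y = -41800.37
Solving the 2×2 system: x ≈ 105.4, y ≈ 61.7 km.

x ≈ 105.4 km, y ≈ 61.7 km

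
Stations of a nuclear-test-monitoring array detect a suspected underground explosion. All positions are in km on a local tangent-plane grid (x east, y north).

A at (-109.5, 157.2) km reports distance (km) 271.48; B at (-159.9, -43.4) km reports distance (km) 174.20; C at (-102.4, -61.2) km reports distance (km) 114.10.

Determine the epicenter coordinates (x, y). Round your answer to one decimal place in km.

Circle about each station: (x + 109.5)² + (y − 157.2)² = 271.48²; (x + 159.9)² + (y + 43.4)² = 174.20²; (x + 102.4)² + (y + 61.2)² = 114.10².
Subtracting the A equation from the B and C equations removes the quadratic terms:
-100.8 x − 401.2 y = 34105.23
14.2 x − 436.8 y = 38211.69
Solving the 2×2 system: x ≈ 8.7, y ≈ -87.2 km.

8.7 km east, -87.2 km north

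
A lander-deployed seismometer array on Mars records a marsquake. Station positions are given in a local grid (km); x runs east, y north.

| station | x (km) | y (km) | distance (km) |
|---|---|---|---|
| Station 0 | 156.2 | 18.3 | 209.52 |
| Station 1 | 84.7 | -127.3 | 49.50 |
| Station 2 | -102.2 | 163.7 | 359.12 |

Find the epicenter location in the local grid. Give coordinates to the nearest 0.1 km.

(49.3, -161.9)

Circle about each station: (x − 156.2)² + (y − 18.3)² = 209.52²; (x − 84.7)² + (y + 127.3)² = 49.50²; (x + 102.2)² + (y − 163.7)² = 359.12².
Subtracting the Station 0 equation from the Station 1 and Station 2 equations removes the quadratic terms:
-143.0 x − 291.2 y = 40094.43
-516.8 x + 290.8 y = -72559.34
Solving the 2×2 system: x ≈ 49.3, y ≈ -161.9 km.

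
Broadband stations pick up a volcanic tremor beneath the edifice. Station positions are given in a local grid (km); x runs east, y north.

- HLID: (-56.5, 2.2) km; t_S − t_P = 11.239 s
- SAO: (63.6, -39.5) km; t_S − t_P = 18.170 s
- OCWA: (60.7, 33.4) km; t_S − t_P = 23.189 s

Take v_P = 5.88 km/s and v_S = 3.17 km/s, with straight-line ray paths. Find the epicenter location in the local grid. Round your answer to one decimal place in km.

x ≈ -56.2 km, y ≈ -75.1 km

Distance from S−P lag: d = Δt · v_P v_S / (v_P − v_S) = Δt · (5.88·3.17)/(5.88−3.17) ≈ 6.8781·Δt.
So d_HLID = 77.30, d_SAO = 124.97, d_OCWA = 159.50 km.
Circle about each station: (x + 56.5)² + (y − 2.2)² = 77.30²; (x − 63.6)² + (y + 39.5)² = 124.97²; (x − 60.7)² + (y − 33.4)² = 159.50².
Subtracting the HLID equation from the SAO and OCWA equations removes the quadratic terms:
240.2 x − 83.4 y = -7234.09
234.4 x + 62.4 y = -17862.00
Solving the 2×2 system: x ≈ -56.2, y ≈ -75.1 km.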